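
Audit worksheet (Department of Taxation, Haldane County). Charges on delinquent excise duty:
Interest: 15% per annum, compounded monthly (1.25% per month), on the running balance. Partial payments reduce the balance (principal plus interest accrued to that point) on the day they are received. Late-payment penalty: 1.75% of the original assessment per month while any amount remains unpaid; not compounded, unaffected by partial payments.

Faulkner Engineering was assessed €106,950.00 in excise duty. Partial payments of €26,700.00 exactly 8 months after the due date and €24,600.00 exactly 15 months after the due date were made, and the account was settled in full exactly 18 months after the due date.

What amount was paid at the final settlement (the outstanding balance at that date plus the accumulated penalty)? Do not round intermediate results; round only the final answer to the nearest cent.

€111,672.79

Balance at month 8: €106,950.0000 × (1 + 0.0125)^8 = €118,124.7885…
After €26,700.00 payment: €118,124.7885… − €26,700.00 = €91,424.7885…
Balance at month 15: €91,424.7885… × (1 + 0.0125)^7 = €99,730.7736…
After €24,600.00 payment: €99,730.7736… − €24,600.00 = €75,130.7736…
Balance at month 18: €75,130.7736… × (1 + 0.0125)^3 = €77,983.5419…
Penalty: 18 × 1.75% × €106,950.00 = €33,689.25
Final settlement = outstanding balance + penalty = €77,983.5419… + €33,689.25 = €111,672.79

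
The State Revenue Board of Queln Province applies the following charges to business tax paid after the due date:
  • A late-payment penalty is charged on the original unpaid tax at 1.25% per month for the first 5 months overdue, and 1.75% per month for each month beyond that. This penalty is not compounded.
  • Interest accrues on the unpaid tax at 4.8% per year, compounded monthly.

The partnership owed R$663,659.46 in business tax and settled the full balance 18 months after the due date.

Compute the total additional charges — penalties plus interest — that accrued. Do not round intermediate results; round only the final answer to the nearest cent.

R$241,904.55

Penalty, months 1–5: 5 × 1.25% × R$663,659.46 = R$41,478.72…
Penalty, months 6–18: 13 × 1.75% × R$663,659.46 = R$150,982.53…
Interest (4.8%/yr ÷ 12 = 0.4%/month): R$663,659.46 × ((1 + 0.004)^18 − 1) = R$49,443.3042…
Penalties + interest = R$192,461.2434 + R$49,443.3042… = R$241,904.55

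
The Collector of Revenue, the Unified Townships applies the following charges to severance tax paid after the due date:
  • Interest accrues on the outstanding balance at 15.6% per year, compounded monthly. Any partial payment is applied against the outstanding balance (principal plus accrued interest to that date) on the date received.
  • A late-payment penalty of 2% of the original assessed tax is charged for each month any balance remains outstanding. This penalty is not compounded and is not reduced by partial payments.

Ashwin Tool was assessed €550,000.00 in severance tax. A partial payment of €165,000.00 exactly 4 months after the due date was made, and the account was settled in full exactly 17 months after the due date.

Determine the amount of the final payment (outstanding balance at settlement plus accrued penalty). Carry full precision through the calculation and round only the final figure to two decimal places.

€676,884.41

Monthly rate = 15.6% ÷ 12 = 1.3%
Balance at month 4: €550,000.0000 × (1 + 0.013)^4 = €579,162.5491…
After €165,000.00 payment: €579,162.5491… − €165,000.00 = €414,162.5491…
Balance at month 17: €414,162.5491… × (1 + 0.013)^13 = €489,884.4054…
Penalty: 17 × 2% × €550,000.00 = €187,000.00
Final settlement = outstanding balance + penalty = €489,884.4054… + €187,000.00 = €676,884.41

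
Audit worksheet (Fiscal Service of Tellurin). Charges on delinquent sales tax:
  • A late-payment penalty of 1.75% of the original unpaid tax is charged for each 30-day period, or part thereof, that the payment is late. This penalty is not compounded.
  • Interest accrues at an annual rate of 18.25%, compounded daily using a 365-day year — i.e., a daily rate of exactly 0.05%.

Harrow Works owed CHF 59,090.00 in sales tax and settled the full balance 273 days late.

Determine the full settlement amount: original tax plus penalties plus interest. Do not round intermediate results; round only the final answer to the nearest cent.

CHF 78,070.64

Penalty periods: ⌈273/30⌉ = 10; penalty = 10 × 1.75% × CHF 59,090.00 = CHF 10,340.75
Interest: CHF 59,090.00 × ((1 + 0.0005)^273 − 1) = CHF 59,090.00 × 0.14621578… = CHF 8,639.8902…
Total = CHF 59,090.00 + CHF 10,340.7500 + CHF 8,639.8902… = CHF 78,070.64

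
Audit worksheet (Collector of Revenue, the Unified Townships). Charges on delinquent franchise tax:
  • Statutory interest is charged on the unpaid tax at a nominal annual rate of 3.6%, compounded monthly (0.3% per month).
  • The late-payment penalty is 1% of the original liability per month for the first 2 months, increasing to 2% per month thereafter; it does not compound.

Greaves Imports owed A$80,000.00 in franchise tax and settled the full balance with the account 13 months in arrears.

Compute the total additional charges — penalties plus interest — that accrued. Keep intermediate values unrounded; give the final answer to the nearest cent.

Penalty, months 1–2: 2 × 1% × A$80,000.00 = A$1,600.00
Penalty, months 3–13: 11 × 2% × A$80,000.00 = A$17,600.00
Interest: A$80,000.00 × ((1 + 0.003)^13 − 1) = A$80,000.00 × 0.0397098… = A$3,176.7824…
Penalties + interest = A$19,200.0000 + A$3,176.7824… = A$22,376.78

A$22,376.78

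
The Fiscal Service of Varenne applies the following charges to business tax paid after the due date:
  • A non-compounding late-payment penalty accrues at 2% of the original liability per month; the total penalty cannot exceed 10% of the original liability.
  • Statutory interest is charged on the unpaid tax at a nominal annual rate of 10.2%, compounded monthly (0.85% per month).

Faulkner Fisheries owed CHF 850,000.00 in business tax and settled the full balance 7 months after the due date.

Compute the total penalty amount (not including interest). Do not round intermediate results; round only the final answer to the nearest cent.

Penalty (uncapped): 7 × 2% × CHF 850,000.00 = CHF 119,000.00; cap = 10% × CHF 850,000.00 = CHF 85,000.00 → penalty = CHF 85,000.00

CHF 85,000.00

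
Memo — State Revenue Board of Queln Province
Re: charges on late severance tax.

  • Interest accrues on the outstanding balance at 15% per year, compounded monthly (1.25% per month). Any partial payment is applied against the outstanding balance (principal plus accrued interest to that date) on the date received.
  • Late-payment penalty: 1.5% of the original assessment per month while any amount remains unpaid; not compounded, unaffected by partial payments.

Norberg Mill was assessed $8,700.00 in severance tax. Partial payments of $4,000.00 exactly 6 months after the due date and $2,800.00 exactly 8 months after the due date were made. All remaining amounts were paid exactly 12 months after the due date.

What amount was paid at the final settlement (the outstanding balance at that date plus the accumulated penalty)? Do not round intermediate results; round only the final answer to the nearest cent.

Balance at month 6: $8,700.0000 × (1 + 0.0125)^6 = $9,373.2337…
After $4,000.00 payment: $9,373.2337… − $4,000.00 = $5,373.2337…
Balance at month 8: $5,373.2337… × (1 + 0.0125)^2 = $5,508.4041…
After $2,800.00 payment: $5,508.4041… − $2,800.00 = $2,708.4041…
Balance at month 12: $2,708.4041… × (1 + 0.0125)^4 = $2,846.3846…
Penalty: 12 × 1.5% × $8,700.00 = $1,566.00
Final settlement = outstanding balance + penalty = $2,846.3846… + $1,566.00 = $4,412.38

$4,412.38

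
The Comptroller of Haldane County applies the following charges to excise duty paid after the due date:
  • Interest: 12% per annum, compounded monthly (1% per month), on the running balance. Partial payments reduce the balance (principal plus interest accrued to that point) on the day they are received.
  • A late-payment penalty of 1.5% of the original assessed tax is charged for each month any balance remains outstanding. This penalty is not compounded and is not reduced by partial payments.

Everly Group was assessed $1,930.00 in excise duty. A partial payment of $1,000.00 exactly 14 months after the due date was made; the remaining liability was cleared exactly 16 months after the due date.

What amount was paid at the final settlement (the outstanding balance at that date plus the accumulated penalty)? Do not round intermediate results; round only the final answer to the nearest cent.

$1,706.18

Balance at month 14: $1,930.0000 × (1 + 0.01)^14 = $2,218.4852…
After $1,000.00 payment: $2,218.4852… − $1,000.00 = $1,218.4852…
Balance at month 16: $1,218.4852… × (1 + 0.01)^2 = $1,242.9768…
Penalty: 16 × 1.5% × $1,930.00 = $463.20
Final settlement = outstanding balance + penalty = $1,242.9768… + $463.20 = $1,706.18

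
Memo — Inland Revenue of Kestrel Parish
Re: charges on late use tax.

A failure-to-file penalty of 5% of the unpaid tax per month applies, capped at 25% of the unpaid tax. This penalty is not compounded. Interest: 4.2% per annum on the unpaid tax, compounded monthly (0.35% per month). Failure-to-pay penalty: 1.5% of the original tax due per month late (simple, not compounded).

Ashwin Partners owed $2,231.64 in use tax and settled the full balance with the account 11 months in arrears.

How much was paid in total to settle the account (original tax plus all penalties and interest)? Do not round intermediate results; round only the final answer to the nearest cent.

Failure-to-file: 11 × 5% × $2,231.64 = $1,227.40…, capped at 25% × $2,231.64 = $557.91
Failure-to-pay penalty: 11 × 1.5% × $2,231.64 = $368.22…
Interest: $2,231.64 × ((1 + 0.0035)^11 − 1) = $2,231.64 × 0.0391809… = $87.4376…
Total = $2,231.64 + $926.1306 + $87.4376… = $3,245.21

$3,245.21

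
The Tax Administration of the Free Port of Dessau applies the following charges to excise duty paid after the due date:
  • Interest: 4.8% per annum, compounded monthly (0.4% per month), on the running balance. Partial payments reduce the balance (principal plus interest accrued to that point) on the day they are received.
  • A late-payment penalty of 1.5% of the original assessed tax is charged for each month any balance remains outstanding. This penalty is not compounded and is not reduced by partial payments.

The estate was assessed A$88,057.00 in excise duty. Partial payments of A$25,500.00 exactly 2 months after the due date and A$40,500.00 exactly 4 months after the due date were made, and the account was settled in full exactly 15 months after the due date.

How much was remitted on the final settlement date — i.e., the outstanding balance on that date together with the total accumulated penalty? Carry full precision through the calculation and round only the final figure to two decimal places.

Balance at month 2: A$88,057.0000 × (1 + 0.004)^2 = A$88,762.8649…
After A$25,500.00 payment: A$88,762.8649… − A$25,500.00 = A$63,262.8649…
Balance at month 4: A$63,262.8649… × (1 + 0.004)^2 = A$63,769.9800…
After A$40,500.00 payment: A$63,769.9800… − A$40,500.00 = A$23,269.9800…
Balance at month 15: A$23,269.9800… × (1 + 0.004)^11 = A$24,314.5844…
Penalty: 15 × 1.5% × A$88,057.00 = A$19,812.83…
Final settlement = outstanding balance + penalty = A$24,314.5844… + A$19,812.83… = A$44,127.41

A$44,127.41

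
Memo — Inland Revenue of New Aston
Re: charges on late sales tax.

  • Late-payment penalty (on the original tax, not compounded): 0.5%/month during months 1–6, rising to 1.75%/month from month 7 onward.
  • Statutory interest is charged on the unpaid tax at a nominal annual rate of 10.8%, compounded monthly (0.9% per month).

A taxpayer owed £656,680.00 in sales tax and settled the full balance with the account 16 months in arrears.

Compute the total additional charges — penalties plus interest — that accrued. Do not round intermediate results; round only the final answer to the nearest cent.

Penalty, months 1–6: 6 × 0.5% × £656,680.00 = £19,700.40
Penalty, months 7–16: 10 × 1.75% × £656,680.00 = £114,919.00
Interest: £656,680.00 × ((1 + 0.009)^16 − 1) = £656,680.00 × 0.1541404… = £101,220.9463…
Penalties + interest = £134,619.4000 + £101,220.9463… = £235,840.35

£235,840.35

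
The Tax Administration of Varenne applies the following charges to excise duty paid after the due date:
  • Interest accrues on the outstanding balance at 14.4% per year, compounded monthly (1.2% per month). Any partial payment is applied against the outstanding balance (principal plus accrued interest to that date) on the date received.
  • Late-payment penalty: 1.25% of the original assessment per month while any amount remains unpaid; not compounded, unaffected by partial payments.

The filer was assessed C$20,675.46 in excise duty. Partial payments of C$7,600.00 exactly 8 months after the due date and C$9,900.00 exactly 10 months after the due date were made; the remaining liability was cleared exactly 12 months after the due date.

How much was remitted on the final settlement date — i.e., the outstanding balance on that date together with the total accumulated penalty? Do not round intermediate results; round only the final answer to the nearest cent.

C$8,848.18

Balance at month 8: C$20,675.4600 × (1 + 0.012)^8 = C$22,745.6986…
After C$7,600.00 payment: C$22,745.6986… − C$7,600.00 = C$15,145.6986…
Balance at month 10: C$15,145.6986… × (1 + 0.012)^2 = C$15,511.3764…
After C$9,900.00 payment: C$15,511.3764… − C$9,900.00 = C$5,611.3764…
Balance at month 12: C$5,611.3764… × (1 + 0.012)^2 = C$5,746.8575…
Penalty: 12 × 1.25% × C$20,675.46 = C$3,101.32…
Final settlement = outstanding balance + penalty = C$5,746.8575… + C$3,101.32… = C$8,848.18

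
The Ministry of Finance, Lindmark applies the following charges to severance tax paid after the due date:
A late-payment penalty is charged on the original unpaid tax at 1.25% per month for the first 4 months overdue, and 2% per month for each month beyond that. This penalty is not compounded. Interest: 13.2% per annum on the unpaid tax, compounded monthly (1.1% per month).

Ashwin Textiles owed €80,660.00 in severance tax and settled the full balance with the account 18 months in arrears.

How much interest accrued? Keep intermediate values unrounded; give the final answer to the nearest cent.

Interest: €80,660.00 × ((1 + 0.011)^18 − 1) = €80,660.00 × 0.2176453… = €17,555.2708…

€17,555.27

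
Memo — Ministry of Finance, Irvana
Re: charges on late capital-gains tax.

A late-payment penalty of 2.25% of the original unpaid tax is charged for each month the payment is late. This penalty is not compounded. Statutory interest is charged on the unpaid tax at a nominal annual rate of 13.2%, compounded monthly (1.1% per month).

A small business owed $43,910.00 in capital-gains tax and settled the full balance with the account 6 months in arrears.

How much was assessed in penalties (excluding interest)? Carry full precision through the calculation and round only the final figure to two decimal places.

Late-payment penalty: 6 × 2.25% × $43,910.00 = $5,927.85

$5,927.85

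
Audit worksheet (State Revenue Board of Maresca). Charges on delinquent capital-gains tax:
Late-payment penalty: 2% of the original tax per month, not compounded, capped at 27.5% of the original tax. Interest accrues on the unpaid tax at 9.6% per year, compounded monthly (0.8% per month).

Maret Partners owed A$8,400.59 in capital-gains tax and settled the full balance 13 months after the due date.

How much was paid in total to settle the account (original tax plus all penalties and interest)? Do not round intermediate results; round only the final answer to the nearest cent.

A$11,501.60

Penalty: 13 × 2% × A$8,400.59 = A$2,184.15… (below the 27.5% cap of A$2,310.16…)
Interest: A$8,400.59 × ((1 + 0.008)^13 − 1) = A$8,400.59 × 0.1091414… = A$916.8522…
Total = A$8,400.59 + A$2,184.1534 + A$916.8522… = A$11,501.60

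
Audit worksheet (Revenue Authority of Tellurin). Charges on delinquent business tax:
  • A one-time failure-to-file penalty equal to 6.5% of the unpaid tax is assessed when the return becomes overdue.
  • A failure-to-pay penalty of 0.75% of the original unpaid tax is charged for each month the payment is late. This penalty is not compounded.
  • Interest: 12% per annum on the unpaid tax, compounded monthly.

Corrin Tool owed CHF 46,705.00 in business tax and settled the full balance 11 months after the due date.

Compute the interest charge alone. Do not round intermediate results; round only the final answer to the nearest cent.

Interest (12%/yr ÷ 12 = 1%/month): CHF 46,705.00 × ((1 + 0.01)^11 − 1) = CHF 5,402.2901…

CHF 5,402.29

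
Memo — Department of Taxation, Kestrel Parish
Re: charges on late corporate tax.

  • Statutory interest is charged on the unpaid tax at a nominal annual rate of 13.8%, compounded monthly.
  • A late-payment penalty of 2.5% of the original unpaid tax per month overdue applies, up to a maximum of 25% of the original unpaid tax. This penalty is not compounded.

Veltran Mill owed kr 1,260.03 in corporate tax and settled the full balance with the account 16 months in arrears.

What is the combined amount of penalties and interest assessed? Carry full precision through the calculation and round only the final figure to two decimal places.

Penalty (uncapped): 16 × 2.5% × kr 1,260.03 = kr 504.01…; cap = 25% × kr 1,260.03 = kr 315.01… → penalty = kr 315.01…
Interest (13.8%/yr ÷ 12 = 1.15%/month): kr 1,260.03 × ((1 + 0.0115)^16 − 1) = kr 252.9566…
Penalties + interest = kr 315.0075 + kr 252.9566… = kr 567.96

kr 567.96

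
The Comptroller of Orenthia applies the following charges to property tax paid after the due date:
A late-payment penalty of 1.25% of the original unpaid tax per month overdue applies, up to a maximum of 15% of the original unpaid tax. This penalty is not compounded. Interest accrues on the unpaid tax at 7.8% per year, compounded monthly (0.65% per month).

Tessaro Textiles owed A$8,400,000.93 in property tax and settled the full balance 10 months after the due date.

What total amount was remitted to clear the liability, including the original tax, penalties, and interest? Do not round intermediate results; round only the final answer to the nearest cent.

A$10,012,251.60

Penalty: 10 × 1.25% × A$8,400,000.93 = A$1,050,000.12… (below the 15% cap of A$1,260,000.14…)
Interest: A$8,400,000.93 × ((1 + 0.0065)^10 − 1) = A$8,400,000.93 × 0.0669346… = A$562,250.5578…
Total = A$8,400,000.93 + A$1,050,000.1163… + A$562,250.5578… = A$10,012,251.60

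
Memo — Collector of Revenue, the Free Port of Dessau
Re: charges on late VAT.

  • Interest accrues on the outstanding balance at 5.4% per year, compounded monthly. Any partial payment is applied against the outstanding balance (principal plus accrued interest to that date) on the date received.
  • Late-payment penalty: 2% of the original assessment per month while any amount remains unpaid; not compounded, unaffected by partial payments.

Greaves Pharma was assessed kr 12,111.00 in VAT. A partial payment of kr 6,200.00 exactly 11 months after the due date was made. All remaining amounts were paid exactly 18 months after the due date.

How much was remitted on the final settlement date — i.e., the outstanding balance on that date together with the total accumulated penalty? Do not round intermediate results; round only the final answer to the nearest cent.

kr 11,092.43

Monthly rate = 5.4% ÷ 12 = 0.45%
Balance at month 11: kr 12,111.0000 × (1 + 0.0045)^11 = kr 12,724.1669…
After kr 6,200.00 payment: kr 12,724.1669… − kr 6,200.00 = kr 6,524.1669…
Balance at month 18: kr 6,524.1669… × (1 + 0.0045)^7 = kr 6,732.4734…
Penalty: 18 × 2% × kr 12,111.00 = kr 4,359.96
Final settlement = outstanding balance + penalty = kr 6,732.4734… + kr 4,359.96 = kr 11,092.43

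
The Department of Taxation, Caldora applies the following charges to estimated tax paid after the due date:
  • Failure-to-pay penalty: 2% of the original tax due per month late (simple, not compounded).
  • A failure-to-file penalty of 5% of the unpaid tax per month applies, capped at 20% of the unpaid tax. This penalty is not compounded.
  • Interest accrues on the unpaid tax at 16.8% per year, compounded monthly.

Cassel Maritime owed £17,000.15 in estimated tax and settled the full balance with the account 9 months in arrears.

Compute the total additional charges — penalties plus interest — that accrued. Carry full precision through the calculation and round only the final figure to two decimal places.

Failure-to-file: 9 × 5% × £17,000.15 = £7,650.07…, capped at 20% × £17,000.15 = £3,400.03
Failure-to-pay penalty: 9 × 2% × £17,000.15 = £3,060.03…
Interest (16.8%/yr ÷ 12 = 1.4%/month): £17,000.15 × ((1 + 0.014)^9 − 1) = £2,265.9739…
Penalties + interest = £6,460.0570 + £2,265.9739… = £8,726.03

£8,726.03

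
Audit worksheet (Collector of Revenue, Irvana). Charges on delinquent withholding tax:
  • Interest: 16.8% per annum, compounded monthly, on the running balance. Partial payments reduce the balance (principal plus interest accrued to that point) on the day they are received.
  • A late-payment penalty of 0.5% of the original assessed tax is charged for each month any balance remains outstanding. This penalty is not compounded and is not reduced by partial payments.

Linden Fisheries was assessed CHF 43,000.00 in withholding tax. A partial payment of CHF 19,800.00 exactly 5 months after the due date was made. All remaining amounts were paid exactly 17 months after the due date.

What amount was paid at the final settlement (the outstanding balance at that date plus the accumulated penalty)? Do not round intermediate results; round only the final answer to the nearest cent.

CHF 34,724.65

Monthly rate = 16.8% ÷ 12 = 1.4%
Balance at month 5: CHF 43,000.0000 × (1 + 0.014)^5 = CHF 46,095.4682…
After CHF 19,800.00 payment: CHF 46,095.4682… − CHF 19,800.00 = CHF 26,295.4682…
Balance at month 17: CHF 26,295.4682… × (1 + 0.014)^12 = CHF 31,069.6505…
Penalty: 17 × 0.5% × CHF 43,000.00 = CHF 3,655.00
Final settlement = outstanding balance + penalty = CHF 31,069.6505… + CHF 3,655.00 = CHF 34,724.65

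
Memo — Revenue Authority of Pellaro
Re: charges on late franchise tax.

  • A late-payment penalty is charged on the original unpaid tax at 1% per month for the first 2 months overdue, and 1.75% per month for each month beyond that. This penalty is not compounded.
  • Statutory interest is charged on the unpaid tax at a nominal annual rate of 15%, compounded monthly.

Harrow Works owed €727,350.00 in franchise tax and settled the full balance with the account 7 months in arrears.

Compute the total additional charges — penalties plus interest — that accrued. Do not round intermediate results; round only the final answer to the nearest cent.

€144,270.21

Penalty, months 1–2: 2 × 1% × €727,350.00 = €14,547.00
Penalty, months 3–7: 5 × 1.75% × €727,350.00 = €63,643.13…
Interest (15%/yr ÷ 12 = 1.25%/month): €727,350.00 × ((1 + 0.0125)^7 − 1) = €66,080.0896…
Penalties + interest = €78,190.1250 + €66,080.0896… = €144,270.21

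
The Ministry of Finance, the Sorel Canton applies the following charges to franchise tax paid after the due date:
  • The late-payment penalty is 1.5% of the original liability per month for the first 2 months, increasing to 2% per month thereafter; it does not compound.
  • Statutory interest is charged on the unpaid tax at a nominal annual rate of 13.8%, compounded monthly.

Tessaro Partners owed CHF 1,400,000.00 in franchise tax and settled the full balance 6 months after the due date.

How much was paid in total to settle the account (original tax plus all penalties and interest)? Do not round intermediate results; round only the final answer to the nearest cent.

Penalty, months 1–2: 2 × 1.5% × CHF 1,400,000.00 = CHF 42,000.00
Penalty, months 3–6: 4 × 2% × CHF 1,400,000.00 = CHF 112,000.00
Interest (13.8%/yr ÷ 12 = 1.15%/month): CHF 1,400,000.00 × ((1 + 0.0115)^6 − 1) = CHF 99,420.2035…
Total = CHF 1,400,000.00 + CHF 154,000.0000 + CHF 99,420.2035… = CHF 1,653,420.20

CHF 1,653,420.20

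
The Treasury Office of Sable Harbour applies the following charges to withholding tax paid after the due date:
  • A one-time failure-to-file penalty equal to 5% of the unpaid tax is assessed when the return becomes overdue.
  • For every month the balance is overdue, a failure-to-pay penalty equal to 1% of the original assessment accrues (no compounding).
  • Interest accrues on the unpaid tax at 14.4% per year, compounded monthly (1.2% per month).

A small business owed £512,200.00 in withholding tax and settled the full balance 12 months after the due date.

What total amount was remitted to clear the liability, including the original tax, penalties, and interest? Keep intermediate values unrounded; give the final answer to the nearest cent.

Failure-to-file penalty: 5% × £512,200.00 = £25,610.00
Failure-to-pay penalty = 1% × £512,200.00 × 12 mo = £61,464.00
Interest: £512,200.00 × ((1 + 0.012)^12 − 1) = £512,200.00 × 0.1538946… = £78,824.8265…
Total = £512,200.00 + £87,074.0000 + £78,824.8265… = £678,098.83

£678,098.83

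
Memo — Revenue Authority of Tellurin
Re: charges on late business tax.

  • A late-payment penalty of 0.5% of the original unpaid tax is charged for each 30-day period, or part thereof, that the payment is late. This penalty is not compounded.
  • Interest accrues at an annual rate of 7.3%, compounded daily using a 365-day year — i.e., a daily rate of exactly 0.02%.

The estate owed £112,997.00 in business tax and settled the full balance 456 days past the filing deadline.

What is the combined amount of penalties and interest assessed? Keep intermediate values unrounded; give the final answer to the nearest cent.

£19,828.50

Penalty periods: ⌈456/30⌉ = 16; penalty = 16 × 0.5% × £112,997.00 = £9,039.76
Interest: £112,997.00 × ((1 + 0.0002)^456 − 1) = £112,997.00 × 0.09547809… = £10,788.7379…
Penalties + interest = £9,039.7600 + £10,788.7379… = £19,828.50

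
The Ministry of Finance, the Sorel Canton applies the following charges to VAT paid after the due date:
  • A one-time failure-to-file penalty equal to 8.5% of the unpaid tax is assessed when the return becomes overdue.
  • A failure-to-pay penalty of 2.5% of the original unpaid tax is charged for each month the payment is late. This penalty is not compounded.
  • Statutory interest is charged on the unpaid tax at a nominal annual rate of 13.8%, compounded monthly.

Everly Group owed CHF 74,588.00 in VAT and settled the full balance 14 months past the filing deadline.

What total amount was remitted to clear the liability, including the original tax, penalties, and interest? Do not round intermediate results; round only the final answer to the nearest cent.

CHF 119,982.72

Failure-to-file penalty: 8.5% × CHF 74,588.00 = CHF 6,339.98
Failure-to-pay penalty: 14 × 2.5% × CHF 74,588.00 = CHF 26,105.80
Interest (13.8%/yr ÷ 12 = 1.15%/month): CHF 74,588.00 × ((1 + 0.0115)^14 − 1) = CHF 12,948.9442…
Total = CHF 74,588.00 + CHF 32,445.7800 + CHF 12,948.9442… = CHF 119,982.72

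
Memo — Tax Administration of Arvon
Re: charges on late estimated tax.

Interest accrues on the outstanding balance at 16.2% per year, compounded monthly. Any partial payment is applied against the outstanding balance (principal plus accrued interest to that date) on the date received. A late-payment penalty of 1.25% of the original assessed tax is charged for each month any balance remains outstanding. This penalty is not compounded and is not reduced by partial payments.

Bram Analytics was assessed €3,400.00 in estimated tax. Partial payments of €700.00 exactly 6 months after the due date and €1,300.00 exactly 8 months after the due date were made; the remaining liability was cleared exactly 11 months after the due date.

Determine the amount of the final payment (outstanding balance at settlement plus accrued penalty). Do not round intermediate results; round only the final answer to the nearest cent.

€2,305.99

Monthly rate = 16.2% ÷ 12 = 1.35%
Balance at month 6: €3,400.0000 × (1 + 0.0135)^6 = €3,684.8638…
After €700.00 payment: €3,684.8638… − €700.00 = €2,984.8638…
Balance at month 8: €2,984.8638… × (1 + 0.0135)^2 = €3,065.9991…
After €1,300.00 payment: €3,065.9991… − €1,300.00 = €1,765.9991…
Balance at month 11: €1,765.9991… × (1 + 0.0135)^3 = €1,838.4919…
Penalty: 11 × 1.25% × €3,400.00 = €467.50
Final settlement = outstanding balance + penalty = €1,838.4919… + €467.50 = €2,305.99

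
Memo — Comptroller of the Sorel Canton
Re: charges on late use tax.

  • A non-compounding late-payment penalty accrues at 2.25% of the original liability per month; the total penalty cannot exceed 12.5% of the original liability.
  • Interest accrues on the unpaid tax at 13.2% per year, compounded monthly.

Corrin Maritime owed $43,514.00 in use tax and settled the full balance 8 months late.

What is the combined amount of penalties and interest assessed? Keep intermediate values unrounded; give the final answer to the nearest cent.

Penalty (uncapped): 8 × 2.25% × $43,514.00 = $7,832.52; cap = 12.5% × $43,514.00 = $5,439.25 → penalty = $5,439.25
Interest (13.2%/yr ÷ 12 = 1.1%/month): $43,514.00 × ((1 + 0.011)^8 − 1) = $3,979.9458…
Penalties + interest = $5,439.2500 + $3,979.9458… = $9,419.20

$9,419.20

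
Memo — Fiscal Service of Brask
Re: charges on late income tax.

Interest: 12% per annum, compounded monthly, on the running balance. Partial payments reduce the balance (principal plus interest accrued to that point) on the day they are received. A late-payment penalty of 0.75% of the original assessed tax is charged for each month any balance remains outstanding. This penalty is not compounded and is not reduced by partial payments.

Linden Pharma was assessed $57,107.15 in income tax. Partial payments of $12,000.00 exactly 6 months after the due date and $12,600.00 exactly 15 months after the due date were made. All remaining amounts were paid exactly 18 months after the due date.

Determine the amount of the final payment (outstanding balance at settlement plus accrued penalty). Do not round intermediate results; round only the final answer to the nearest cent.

$49,514.35

Monthly rate = 12% ÷ 12 = 1%
Balance at month 6: $57,107.1500 × (1 + 0.01)^6 = $60,620.3905…
After $12,000.00 payment: $60,620.3905… − $12,000.00 = $48,620.3905…
Balance at month 15: $48,620.3905… × (1 + 0.01)^9 = $53,175.4050…
After $12,600.00 payment: $53,175.4050… − $12,600.00 = $40,575.4050…
Balance at month 18: $40,575.4050… × (1 + 0.01)^3 = $41,804.8804…
Penalty: 18 × 0.75% × $57,107.15 = $7,709.47…
Final settlement = outstanding balance + penalty = $41,804.8804… + $7,709.47… = $49,514.35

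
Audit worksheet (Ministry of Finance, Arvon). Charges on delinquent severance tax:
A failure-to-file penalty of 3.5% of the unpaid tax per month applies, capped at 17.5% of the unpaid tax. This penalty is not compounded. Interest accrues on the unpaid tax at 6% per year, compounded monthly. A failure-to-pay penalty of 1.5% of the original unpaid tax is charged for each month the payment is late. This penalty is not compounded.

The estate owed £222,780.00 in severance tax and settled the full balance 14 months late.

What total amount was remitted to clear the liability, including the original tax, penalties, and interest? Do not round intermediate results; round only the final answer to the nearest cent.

Failure-to-file: 14 × 3.5% × £222,780.00 = £109,162.20, capped at 17.5% × £222,780.00 = £38,986.50
Failure-to-pay penalty: 14 × 1.5% × £222,780.00 = £46,783.80
Interest (6%/yr ÷ 12 = 0.5%/month): £222,780.00 × ((1 + 0.005)^14 − 1) = £16,111.7018…
Total = £222,780.00 + £85,770.3000 + £16,111.7018… = £324,662.00

£324,662.00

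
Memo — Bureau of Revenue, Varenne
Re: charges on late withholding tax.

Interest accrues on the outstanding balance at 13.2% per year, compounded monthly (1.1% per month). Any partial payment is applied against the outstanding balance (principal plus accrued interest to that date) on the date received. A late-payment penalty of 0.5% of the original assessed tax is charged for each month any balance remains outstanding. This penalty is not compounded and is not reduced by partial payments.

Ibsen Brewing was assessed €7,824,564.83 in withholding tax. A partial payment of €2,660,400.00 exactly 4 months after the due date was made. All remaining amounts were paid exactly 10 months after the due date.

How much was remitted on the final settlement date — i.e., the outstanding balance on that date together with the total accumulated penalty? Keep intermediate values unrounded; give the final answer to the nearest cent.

€6,279,487.64

Balance at month 4: €7,824,564.8300 × (1 + 0.011)^4 = €8,174,568.0891…
After €2,660,400.00 payment: €8,174,568.0891… − €2,660,400.00 = €5,514,168.0891…
Balance at month 10: €5,514,168.0891… × (1 + 0.011)^6 = €5,888,259.4016…
Penalty: 10 × 0.5% × €7,824,564.83 = €391,228.24…
Final settlement = outstanding balance + penalty = €5,888,259.4016… + €391,228.24… = €6,279,487.64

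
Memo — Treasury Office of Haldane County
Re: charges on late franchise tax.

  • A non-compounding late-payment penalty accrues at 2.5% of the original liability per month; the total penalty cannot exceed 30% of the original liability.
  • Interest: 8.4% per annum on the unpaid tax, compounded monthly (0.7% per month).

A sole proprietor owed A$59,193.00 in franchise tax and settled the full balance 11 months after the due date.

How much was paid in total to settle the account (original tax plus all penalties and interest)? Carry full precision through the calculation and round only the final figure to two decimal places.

Penalty: 11 × 2.5% × A$59,193.00 = A$16,278.08… (below the 30% cap of A$17,757.90)
Interest: A$59,193.00 × ((1 + 0.007)^11 − 1) = A$59,193.00 × 0.0797524… = A$4,720.7835…
Total = A$59,193.00 + A$16,278.0750 + A$4,720.7835… = A$80,191.86

A$80,191.86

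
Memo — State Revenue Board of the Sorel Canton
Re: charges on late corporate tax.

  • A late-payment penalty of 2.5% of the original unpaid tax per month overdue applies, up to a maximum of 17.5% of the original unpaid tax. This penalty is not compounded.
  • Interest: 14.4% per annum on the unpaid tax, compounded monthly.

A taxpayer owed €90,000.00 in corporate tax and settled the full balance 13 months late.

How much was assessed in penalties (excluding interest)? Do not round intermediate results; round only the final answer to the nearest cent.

Penalty (uncapped): 13 × 2.5% × €90,000.00 = €29,250.00; cap = 17.5% × €90,000.00 = €15,750.00 → penalty = €15,750.00

€15,750.00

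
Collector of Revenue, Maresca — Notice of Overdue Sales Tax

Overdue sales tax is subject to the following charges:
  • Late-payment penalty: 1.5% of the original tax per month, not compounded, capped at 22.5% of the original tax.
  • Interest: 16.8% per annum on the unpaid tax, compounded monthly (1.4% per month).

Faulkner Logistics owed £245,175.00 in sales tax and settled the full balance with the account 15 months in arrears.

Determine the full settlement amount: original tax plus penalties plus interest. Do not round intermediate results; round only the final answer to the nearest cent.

£357,191.19

Penalty (uncapped): 15 × 1.5% × £245,175.00 = £55,164.38…; cap = 22.5% × £245,175.00 = £55,164.38… → penalty = £55,164.38…
Interest: £245,175.00 × ((1 + 0.014)^15 − 1) = £245,175.00 × 0.2318826… = £56,851.8192…
Total = £245,175.00 + £55,164.3750 + £56,851.8192… = £357,191.19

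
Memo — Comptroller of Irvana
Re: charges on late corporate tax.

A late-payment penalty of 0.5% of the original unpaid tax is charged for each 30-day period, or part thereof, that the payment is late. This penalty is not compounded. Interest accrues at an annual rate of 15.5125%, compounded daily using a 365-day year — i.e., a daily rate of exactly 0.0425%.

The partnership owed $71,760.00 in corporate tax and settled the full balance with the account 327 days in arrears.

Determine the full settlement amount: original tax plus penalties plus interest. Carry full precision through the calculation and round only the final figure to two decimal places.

$86,403.45

Penalty periods: ⌈327/30⌉ = 11; penalty = 11 × 0.5% × $71,760.00 = $3,946.80
Interest: $71,760.00 × ((1 + 0.000425)^327 − 1) = $71,760.00 × 0.14906145… = $10,696.6494…
Total = $71,760.00 + $3,946.8000 + $10,696.6494… = $86,403.45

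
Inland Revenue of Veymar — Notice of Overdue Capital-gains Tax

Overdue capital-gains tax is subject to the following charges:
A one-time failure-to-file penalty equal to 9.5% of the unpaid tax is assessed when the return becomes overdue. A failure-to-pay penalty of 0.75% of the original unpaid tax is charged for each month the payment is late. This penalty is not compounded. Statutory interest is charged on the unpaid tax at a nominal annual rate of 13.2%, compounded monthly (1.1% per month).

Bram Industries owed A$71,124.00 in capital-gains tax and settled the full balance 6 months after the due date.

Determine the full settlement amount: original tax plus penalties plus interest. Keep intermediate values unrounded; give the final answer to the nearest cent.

Failure-to-file penalty: 9.5% × A$71,124.00 = A$6,756.78
Failure-to-pay penalty: 6 × 0.75% × A$71,124.00 = A$3,200.58
Interest: A$71,124.00 × ((1 + 0.011)^6 − 1) = A$71,124.00 × 0.0678418… = A$4,825.1831…
Total = A$71,124.00 + A$9,957.3600 + A$4,825.1831… = A$85,906.54

A$85,906.54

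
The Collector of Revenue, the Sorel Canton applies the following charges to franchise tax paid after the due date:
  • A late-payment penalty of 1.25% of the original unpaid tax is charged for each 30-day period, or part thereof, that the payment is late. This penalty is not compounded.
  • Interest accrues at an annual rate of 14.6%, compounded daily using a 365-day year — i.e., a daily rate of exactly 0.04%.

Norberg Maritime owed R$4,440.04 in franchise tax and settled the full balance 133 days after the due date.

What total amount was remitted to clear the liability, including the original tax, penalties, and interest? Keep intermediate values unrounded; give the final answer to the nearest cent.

R$4,960.10

Penalty periods: ⌈133/30⌉ = 5; penalty = 5 × 1.25% × R$4,440.04 = R$277.50…
Interest: R$4,440.04 × ((1 + 0.0004)^133 − 1) = R$4,440.04 × 0.05462933… = R$242.5564…
Total = R$4,440.04 + R$277.5025 + R$242.5564… = R$4,960.10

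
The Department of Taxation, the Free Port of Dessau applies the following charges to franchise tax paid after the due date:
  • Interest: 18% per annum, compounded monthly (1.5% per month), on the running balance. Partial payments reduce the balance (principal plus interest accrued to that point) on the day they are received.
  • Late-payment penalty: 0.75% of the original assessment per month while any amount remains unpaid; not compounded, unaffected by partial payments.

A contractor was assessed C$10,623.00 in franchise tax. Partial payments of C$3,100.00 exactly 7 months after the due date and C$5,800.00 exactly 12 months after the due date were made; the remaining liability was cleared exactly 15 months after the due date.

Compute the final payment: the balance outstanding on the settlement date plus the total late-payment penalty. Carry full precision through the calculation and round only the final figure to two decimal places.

C$4,919.24

Balance at month 7: C$10,623.0000 × (1 + 0.015)^7 = C$11,789.8825…
After C$3,100.00 payment: C$11,789.8825… − C$3,100.00 = C$8,689.8825…
Balance at month 12: C$8,689.8825… × (1 + 0.015)^5 = C$9,361.4714…
After C$5,800.00 payment: C$9,361.4714… − C$5,800.00 = C$3,561.4714…
Balance at month 15: C$3,561.4714… × (1 + 0.015)^3 = C$3,724.1537…
Penalty: 15 × 0.75% × C$10,623.00 = C$1,195.09…
Final settlement = outstanding balance + penalty = C$3,724.1537… + C$1,195.09… = C$4,919.24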